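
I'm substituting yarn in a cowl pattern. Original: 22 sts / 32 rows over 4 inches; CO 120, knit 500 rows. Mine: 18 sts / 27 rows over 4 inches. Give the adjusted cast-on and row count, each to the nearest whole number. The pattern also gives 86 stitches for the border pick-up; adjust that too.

Cast on 98 stitches; work 422 rows; border pick-up 70 stitches.

Stitches: 120 × 18/22 = 98.18 → 98.
Rows: 500 × 27/32 = 421.88 → 422.
border pick-up: 86 × 18/22 = 70.36 → 70.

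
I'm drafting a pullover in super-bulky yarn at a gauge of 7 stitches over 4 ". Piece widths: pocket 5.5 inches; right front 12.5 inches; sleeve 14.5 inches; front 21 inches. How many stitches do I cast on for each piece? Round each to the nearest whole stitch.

Rate = 7/4 = 1.75 sts per in.
pocket: 5.5 × 1.75 = 9.62 → 10.
right front: 12.5 × 1.75 = 21.88 → 22.
sleeve: 14.5 × 1.75 = 25.38 → 25.
front: 21 × 1.75 = 36.75 → 37.

pocket 10; right front 22; sleeve 25; front 37.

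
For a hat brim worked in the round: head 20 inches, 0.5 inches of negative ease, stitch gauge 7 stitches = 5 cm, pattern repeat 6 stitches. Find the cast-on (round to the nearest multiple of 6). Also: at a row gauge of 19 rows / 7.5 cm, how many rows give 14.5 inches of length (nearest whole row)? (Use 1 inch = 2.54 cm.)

Finished = 20 − 0.5 = 19.5 inches.
19.5 inches × 2.54 = 49.53 cm.
7/5 = 1.4 sts per cm; 49.53 × 1.4 = 69.34 sts.
Nearest multiple of 6 → 72.
14.5 inches = 36.83 cm; × 2.533 = 93.30 → 93 rows.

Cast on 72 stitches; work 93 rows.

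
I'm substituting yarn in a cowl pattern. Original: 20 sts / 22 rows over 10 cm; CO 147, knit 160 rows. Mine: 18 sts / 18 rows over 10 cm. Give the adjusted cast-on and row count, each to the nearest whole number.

Stitches: 147 × 18/20 = 132.30 → 132.
Rows: 160 × 18/22 = 130.91 → 131.

Cast on 132 stitches; work 131 rows.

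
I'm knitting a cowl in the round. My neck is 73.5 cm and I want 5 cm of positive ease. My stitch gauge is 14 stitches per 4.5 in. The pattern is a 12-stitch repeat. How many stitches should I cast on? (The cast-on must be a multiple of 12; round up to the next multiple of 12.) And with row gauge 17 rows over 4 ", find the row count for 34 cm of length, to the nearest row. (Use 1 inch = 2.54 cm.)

Cast on 108 stitches; work 57 rows.

Finished = 73.5 + 5 = 78.5 cm.
78.5 cm × 1/2.54 = 30.91 inches.
14/4.5 = 3.111 sts per in; 30.91 × 3.111 = 96.15 sts.
Next multiple of 12 → 108.
34 cm = 13.39 inches; × 4.25 = 56.89 → 57 rows.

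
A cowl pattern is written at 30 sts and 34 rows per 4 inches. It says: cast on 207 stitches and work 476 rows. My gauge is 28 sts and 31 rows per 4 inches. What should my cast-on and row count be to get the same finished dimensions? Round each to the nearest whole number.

Cast on 193 stitches; work 434 rows.

Stitches: 207 × 28/30 = 193.20 → 193.
Rows: 476 × 31/34 = 434.00 → 434.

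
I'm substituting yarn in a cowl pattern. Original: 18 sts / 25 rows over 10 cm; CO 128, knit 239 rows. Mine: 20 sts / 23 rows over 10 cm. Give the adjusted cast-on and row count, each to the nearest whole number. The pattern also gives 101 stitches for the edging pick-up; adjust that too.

Cast on 142 stitches; work 220 rows; edging pick-up 112 stitches.

Stitches: 128 × 20/18 = 142.22 → 142.
Rows: 239 × 23/25 = 219.88 → 220.
edging pick-up: 101 × 20/18 = 112.22 → 112.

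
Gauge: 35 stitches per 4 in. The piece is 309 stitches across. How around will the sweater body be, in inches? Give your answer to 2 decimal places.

35.31 inches.

35 stitches / 4 inch = 8.75 stitches per inch.
309 / 8.75 = 35.314 inches.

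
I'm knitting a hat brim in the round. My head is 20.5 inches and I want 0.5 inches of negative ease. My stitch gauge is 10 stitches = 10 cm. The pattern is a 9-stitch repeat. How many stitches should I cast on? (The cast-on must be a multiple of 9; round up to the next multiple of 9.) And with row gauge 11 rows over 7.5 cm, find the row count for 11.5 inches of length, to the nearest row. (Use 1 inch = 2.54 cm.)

Finished = 20.5 − 0.5 = 20 inches.
20 inches × 2.54 = 50.80 cm.
10/10 = 1 sts per cm; 50.80 × 1 = 50.80 sts.
Next multiple of 9 → 54.
11.5 inches = 29.21 cm; × 1.467 = 42.84 → 43 rows.

Cast on 54 stitches; work 43 rows.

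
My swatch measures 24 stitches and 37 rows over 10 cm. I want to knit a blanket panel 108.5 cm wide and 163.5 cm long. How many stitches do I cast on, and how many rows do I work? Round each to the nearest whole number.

Stitch gauge = 24/10 = 2.4 sts/cm; 108.5 × 2.4 = 260.40 → 260 sts.
Row gauge = 37/10 = 3.7 rows/cm; 163.5 × 3.7 = 604.95 → 605 rows.

Cast on 260 stitches and work 605 rows.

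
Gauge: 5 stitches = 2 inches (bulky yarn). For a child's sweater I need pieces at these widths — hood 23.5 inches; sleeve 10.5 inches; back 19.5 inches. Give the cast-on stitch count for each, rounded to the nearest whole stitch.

hood 59; sleeve 26; back 49.

Rate = 5/2 = 2.5 sts per in.
hood: 23.5 × 2.5 = 58.75 → 59.
sleeve: 10.5 × 2.5 = 26.25 → 26.
back: 19.5 × 2.5 = 48.75 → 49.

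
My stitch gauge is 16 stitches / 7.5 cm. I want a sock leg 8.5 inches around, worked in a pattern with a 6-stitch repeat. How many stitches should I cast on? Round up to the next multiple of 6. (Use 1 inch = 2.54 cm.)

8.5 in = 8.5 × 2.54 = 21.59 cm.
16 / 7.5 = 2.133 sts/cm.
21.59 × 2.133 = 46.06 sts.
→ 48.

48 stitches.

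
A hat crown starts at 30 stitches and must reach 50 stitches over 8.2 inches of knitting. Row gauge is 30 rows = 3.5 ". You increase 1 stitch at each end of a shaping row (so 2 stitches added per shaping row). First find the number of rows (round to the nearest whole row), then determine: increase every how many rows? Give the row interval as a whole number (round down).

Rows = 8.2 × 8.571 = 70.3 → 70 rows.
Stitches to add: 20 → 10 shaping rows (at 2 st each).
70 / 10 = 7.00 → every 7 rows.

Increase every 7th row.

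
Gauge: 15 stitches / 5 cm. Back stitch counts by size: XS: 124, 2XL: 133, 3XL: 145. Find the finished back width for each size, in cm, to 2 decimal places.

XS 41.33 cm; 2XL 44.33 cm; 3XL 48.33 cm.

15/5 = 3 sts per cm.
XS: 124 / 3 = 41.333 → 41.33 cm.
2XL: 133 / 3 = 44.333 → 44.33 cm.
3XL: 145 / 3 = 48.333 → 48.33 cm.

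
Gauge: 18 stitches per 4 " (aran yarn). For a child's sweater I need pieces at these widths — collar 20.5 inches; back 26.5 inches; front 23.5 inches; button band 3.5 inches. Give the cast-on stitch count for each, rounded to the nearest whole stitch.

collar 92; back 119; front 106; button band 16.

Rate = 18/4 = 4.5 sts per in.
collar: 20.5 × 4.5 = 92.25 → 92.
back: 26.5 × 4.5 = 119.25 → 119.
front: 23.5 × 4.5 = 105.75 → 106.
button band: 3.5 × 4.5 = 15.75 → 16.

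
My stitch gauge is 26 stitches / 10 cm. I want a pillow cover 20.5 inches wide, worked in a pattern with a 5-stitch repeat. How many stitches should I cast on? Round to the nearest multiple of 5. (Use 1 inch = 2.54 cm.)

135 stitches.

20.5 in = 20.5 × 2.54 = 52.07 cm.
26 / 10 = 2.6 sts/cm.
52.07 × 2.6 = 135.38 sts.
→ 135.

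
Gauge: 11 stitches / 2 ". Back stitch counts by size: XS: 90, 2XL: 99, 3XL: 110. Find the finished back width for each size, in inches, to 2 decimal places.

11/2 = 5.5 sts per in.
XS: 90 / 5.5 = 16.364 → 16.36 in.
2XL: 99 / 5.5 = 18.000 → 18.00 in.
3XL: 110 / 5.5 = 20.000 → 20.00 in.

XS 16.36 inches; 2XL 18.00 inches; 3XL 20.00 inches.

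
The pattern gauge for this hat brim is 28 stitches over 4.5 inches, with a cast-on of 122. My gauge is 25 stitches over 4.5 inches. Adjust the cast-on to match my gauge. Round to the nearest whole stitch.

Cast on 109 stitches.

Scale factor = 25 / 28 = 0.893.
122 × 25 / 28 = 108.93 sts.
→ 109 sts.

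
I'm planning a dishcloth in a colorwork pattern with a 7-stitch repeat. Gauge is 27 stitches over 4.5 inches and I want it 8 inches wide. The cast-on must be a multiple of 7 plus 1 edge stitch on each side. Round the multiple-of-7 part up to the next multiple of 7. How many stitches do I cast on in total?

CO 51 sts.

27 / 4.5 = 6 sts per inch.
8 × 6 = 48.00 sts.
Less 2 edge sts → 46.00 for the repeat.
Next multiple of 7: 49.
Add back 2 edge sts → 51.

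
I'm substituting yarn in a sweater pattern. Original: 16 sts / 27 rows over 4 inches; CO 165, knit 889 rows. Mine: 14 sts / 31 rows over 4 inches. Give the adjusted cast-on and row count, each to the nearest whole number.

Cast on 144 stitches; work 1021 rows.

Stitches: 165 × 14/16 = 144.38 → 144.
Rows: 889 × 31/27 = 1020.70 → 1021.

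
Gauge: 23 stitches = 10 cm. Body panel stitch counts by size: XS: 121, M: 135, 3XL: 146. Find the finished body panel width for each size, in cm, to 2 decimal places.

23/10 = 2.3 sts per cm.
XS: 121 / 2.3 = 52.609 → 52.61 cm.
M: 135 / 2.3 = 58.696 → 58.70 cm.
3XL: 146 / 2.3 = 63.478 → 63.48 cm.

XS 52.61 cm; M 58.70 cm; 3XL 63.48 cm.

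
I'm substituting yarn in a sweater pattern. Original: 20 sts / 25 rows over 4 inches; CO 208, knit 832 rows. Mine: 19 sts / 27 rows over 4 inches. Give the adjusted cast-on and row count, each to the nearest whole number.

Stitches: 208 × 19/20 = 197.60 → 198.
Rows: 832 × 27/25 = 898.56 → 899.

Cast on 198 stitches; work 899 rows.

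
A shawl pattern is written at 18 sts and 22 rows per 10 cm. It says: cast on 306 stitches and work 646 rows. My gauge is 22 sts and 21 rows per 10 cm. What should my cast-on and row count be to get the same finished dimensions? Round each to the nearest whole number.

Stitches: 306 × 22/18 = 374.00 → 374.
Rows: 646 × 21/22 = 616.64 → 617.

Cast on 374 stitches; work 617 rows.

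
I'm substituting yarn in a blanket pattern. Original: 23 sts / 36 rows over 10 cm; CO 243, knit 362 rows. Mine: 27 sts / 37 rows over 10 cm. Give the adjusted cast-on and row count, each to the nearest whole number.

Stitches: 243 × 27/23 = 285.26 → 285.
Rows: 362 × 37/36 = 372.06 → 372.

Cast on 285 stitches; work 372 rows.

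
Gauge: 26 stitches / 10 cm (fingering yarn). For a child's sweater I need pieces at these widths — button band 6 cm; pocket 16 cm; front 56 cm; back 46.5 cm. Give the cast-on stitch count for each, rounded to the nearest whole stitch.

Rate = 26/10 = 2.6 sts per cm.
button band: 6 × 2.6 = 15.60 → 16.
pocket: 16 × 2.6 = 41.60 → 42.
front: 56 × 2.6 = 145.60 → 146.
back: 46.5 × 2.6 = 120.90 → 121.

button band 16; pocket 42; front 146; back 121.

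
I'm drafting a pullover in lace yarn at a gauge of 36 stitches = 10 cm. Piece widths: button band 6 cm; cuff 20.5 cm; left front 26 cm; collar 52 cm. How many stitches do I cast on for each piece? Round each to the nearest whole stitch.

Rate = 36/10 = 3.6 sts per cm.
button band: 6 × 3.6 = 21.60 → 22.
cuff: 20.5 × 3.6 = 73.80 → 74.
left front: 26 × 3.6 = 93.60 → 94.
collar: 52 × 3.6 = 187.20 → 187.

button band 22; cuff 74; left front 94; collar 187.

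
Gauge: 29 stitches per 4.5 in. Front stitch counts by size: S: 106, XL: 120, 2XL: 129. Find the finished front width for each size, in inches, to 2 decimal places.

29/4.5 = 6.444 sts per in.
S: 106 / 6.444 = 16.448 → 16.45 in.
XL: 120 / 6.444 = 18.621 → 18.62 in.
2XL: 129 / 6.444 = 20.017 → 20.02 in.

S 16.45 inches; XL 18.62 inches; 2XL 20.02 inches.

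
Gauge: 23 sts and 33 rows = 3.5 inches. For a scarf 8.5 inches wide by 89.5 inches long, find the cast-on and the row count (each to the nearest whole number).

Stitch gauge = 23/3.5 = 6.571 sts/in; 8.5 × 6.571 = 55.86 → 56 sts.
Row gauge = 33/3.5 = 9.429 rows/in; 89.5 × 9.429 = 843.86 → 844 rows.

Cast on 56 stitches and work 844 rows.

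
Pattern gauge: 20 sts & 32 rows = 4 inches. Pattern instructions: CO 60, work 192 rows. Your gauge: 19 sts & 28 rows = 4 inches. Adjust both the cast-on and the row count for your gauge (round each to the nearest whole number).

Stitches: 60 × 19/20 = 57.00 → 57.
Rows: 192 × 28/32 = 168.00 → 168.

Cast on 57 stitches; work 168 rows.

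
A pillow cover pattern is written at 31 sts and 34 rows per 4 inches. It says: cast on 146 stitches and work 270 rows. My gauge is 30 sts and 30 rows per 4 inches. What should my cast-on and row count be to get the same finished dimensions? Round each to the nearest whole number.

Stitches: 146 × 30/31 = 141.29 → 141.
Rows: 270 × 30/34 = 238.24 → 238.

Cast on 141 stitches; work 238 rows.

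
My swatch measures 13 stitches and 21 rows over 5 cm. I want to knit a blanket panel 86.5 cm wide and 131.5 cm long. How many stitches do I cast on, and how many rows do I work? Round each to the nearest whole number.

Cast on 225 stitches and work 552 rows.

Stitch gauge = 13/5 = 2.6 sts/cm; 86.5 × 2.6 = 224.90 → 225 sts.
Row gauge = 21/5 = 4.2 rows/cm; 131.5 × 4.2 = 552.30 → 552 rows.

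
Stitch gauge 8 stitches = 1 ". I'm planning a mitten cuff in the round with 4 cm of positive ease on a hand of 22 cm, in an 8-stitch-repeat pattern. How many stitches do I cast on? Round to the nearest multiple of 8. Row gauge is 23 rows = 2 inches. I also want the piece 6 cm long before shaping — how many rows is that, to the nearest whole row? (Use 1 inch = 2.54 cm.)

Cast on 80 stitches; work 27 rows.

Finished = 22 + 4 = 26 cm.
26 cm × 1/2.54 = 10.24 inches.
8/1 = 8 sts per in; 10.24 × 8 = 81.89 sts.
Nearest multiple of 8 → 80.
6 cm = 2.36 inches; × 11.5 = 27.17 → 27 rows.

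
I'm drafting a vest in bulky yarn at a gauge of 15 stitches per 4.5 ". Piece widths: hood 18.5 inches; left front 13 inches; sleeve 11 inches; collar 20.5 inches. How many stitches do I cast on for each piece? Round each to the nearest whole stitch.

Rate = 15/4.5 = 3.333 sts per in.
hood: 18.5 × 3.333 = 61.67 → 62.
left front: 13 × 3.333 = 43.33 → 43.
sleeve: 11 × 3.333 = 36.67 → 37.
collar: 20.5 × 3.333 = 68.33 → 68.

hood 62; left front 43; sleeve 37; collar 68.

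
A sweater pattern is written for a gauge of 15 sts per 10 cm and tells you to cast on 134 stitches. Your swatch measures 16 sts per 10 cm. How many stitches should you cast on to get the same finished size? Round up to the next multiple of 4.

Cast on 144 stitches.

Scale factor = 16 / 15 = 1.067.
134 × 16 / 15 = 142.93 sts.
→ 144 sts.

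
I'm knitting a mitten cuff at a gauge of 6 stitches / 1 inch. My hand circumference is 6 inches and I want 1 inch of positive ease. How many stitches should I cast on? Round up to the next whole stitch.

42 stitches.

Finished = 6 + 1 = 7 in.
6 / 1 = 6 sts per inch.
7.00 × 6 = 42.00 sts.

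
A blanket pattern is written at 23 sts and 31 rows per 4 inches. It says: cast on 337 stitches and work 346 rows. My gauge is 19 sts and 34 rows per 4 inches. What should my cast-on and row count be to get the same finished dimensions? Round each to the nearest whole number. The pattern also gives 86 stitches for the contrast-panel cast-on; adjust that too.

Cast on 278 stitches; work 379 rows; contrast-panel cast-on 71 stitches.

Stitches: 337 × 19/23 = 278.39 → 278.
Rows: 346 × 34/31 = 379.48 → 379.
contrast-panel cast-on: 86 × 19/23 = 71.04 → 71.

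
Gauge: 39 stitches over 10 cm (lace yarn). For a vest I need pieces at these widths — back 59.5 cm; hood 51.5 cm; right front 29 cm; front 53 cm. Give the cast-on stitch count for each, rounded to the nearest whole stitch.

back 232; hood 201; right front 113; front 207.

Rate = 39/10 = 3.9 sts per cm.
back: 59.5 × 3.9 = 232.05 → 232.
hood: 51.5 × 3.9 = 200.85 → 201.
right front: 29 × 3.9 = 113.10 → 113.
front: 53 × 3.9 = 206.70 → 207.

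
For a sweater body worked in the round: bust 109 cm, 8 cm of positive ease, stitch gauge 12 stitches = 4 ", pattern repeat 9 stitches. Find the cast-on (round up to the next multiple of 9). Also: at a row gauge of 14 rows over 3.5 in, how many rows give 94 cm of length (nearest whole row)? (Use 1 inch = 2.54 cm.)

Cast on 144 stitches; work 148 rows.

Finished = 109 + 8 = 117 cm.
117 cm × 1/2.54 = 46.06 inches.
12/4 = 3 sts per in; 46.06 × 3 = 138.19 sts.
Next multiple of 9 → 144.
94 cm = 37.01 inches; × 4 = 148.03 → 148 rows.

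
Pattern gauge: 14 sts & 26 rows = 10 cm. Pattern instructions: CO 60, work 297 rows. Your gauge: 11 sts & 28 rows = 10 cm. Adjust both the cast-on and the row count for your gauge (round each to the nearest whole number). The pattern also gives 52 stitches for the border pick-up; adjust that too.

Stitches: 60 × 11/14 = 47.14 → 47.
Rows: 297 × 28/26 = 319.85 → 320.
border pick-up: 52 × 11/14 = 40.86 → 41.

Cast on 47 stitches; work 320 rows; border pick-up 41 stitches.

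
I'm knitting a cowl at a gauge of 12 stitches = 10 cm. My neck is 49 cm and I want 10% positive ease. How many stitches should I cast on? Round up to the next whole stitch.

Finished = 49 × 1.10 = 53.90 cm.
12 / 10 = 1.2 sts per cm.
53.90 × 1.2 = 64.68 sts.
→ 65 sts.

65 stitches.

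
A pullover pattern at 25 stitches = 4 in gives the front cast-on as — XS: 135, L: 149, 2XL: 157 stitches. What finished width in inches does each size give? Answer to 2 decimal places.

XS 21.60 inches; L 23.84 inches; 2XL 25.12 inches.

25/4 = 6.25 sts per in.
XS: 135 / 6.25 = 21.600 → 21.60 in.
L: 149 / 6.25 = 23.840 → 23.84 in.
2XL: 157 / 6.25 = 25.120 → 25.12 in.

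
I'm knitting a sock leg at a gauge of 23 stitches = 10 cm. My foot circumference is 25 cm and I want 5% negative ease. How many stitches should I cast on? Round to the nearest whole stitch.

Finished = 25 × 0.95 = 23.75 cm.
23 / 10 = 2.3 sts per cm.
23.75 × 2.3 = 54.62 sts.
→ 55 sts.

CO 55 sts.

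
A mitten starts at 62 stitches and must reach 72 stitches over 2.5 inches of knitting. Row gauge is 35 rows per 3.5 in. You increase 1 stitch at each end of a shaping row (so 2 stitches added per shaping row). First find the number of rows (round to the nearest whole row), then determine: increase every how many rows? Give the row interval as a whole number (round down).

Increase every 5th row.

Rows = 2.5 × 10 = 25.0 → 25 rows.
Stitches to add: 10 → 5 shaping rows (at 2 st each).
25 / 5 = 5.00 → every 5 rows.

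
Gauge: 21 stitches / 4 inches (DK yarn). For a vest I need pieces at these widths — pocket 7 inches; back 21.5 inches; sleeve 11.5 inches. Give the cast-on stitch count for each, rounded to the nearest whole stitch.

pocket 37; back 113; sleeve 60.

Rate = 21/4 = 5.25 sts per in.
pocket: 7 × 5.25 = 36.75 → 37.
back: 21.5 × 5.25 = 112.88 → 113.
sleeve: 11.5 × 5.25 = 60.38 → 60.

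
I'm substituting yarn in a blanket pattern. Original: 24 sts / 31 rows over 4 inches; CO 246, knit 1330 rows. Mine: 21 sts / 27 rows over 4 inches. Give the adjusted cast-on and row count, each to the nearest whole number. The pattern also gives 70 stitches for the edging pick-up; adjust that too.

Stitches: 246 × 21/24 = 215.25 → 215.
Rows: 1330 × 27/31 = 1158.39 → 1158.
edging pick-up: 70 × 21/24 = 61.25 → 61.

Cast on 215 stitches; work 1158 rows; edging pick-up 61 stitches.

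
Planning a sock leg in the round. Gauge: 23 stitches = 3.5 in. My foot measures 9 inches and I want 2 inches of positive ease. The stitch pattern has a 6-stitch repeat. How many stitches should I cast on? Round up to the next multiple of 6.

78 stitches.

Finished = 9 + 2 = 11 inches.
23 / 3.5 = 6.571 sts/in.
11 × 6.571 = 72.29 sts.
Next multiple of 6: 78.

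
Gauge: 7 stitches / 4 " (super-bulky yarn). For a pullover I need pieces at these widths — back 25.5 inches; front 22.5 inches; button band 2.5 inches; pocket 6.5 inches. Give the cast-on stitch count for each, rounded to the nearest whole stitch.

Rate = 7/4 = 1.75 sts per in.
back: 25.5 × 1.75 = 44.62 → 45.
front: 22.5 × 1.75 = 39.38 → 39.
button band: 2.5 × 1.75 = 4.38 → 4.
pocket: 6.5 × 1.75 = 11.38 → 11.

back 45; front 39; button band 4; pocket 11.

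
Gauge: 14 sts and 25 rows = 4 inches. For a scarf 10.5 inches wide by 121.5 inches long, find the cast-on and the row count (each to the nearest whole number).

Cast on 37 stitches and work 759 rows.

Stitch gauge = 14/4 = 3.5 sts/in; 10.5 × 3.5 = 36.75 → 37 sts.
Row gauge = 25/4 = 6.25 rows/in; 121.5 × 6.25 = 759.38 → 759 rows.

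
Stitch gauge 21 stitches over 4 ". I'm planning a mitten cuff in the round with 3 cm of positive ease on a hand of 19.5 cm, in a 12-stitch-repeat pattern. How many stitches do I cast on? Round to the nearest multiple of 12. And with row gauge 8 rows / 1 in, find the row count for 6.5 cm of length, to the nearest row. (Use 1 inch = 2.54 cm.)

Cast on 48 stitches; work 20 rows.

Finished = 19.5 + 3 = 22.5 cm.
22.5 cm × 1/2.54 = 8.86 inches.
21/4 = 5.25 sts per in; 8.86 × 5.25 = 46.51 sts.
Nearest multiple of 12 → 48.
6.5 cm = 2.56 inches; × 8 = 20.47 → 20 rows.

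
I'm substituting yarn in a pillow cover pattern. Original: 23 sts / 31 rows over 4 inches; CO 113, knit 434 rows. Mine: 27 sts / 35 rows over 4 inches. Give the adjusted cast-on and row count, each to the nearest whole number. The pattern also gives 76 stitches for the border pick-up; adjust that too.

Stitches: 113 × 27/23 = 132.65 → 133.
Rows: 434 × 35/31 = 490.00 → 490.
border pick-up: 76 × 27/23 = 89.22 → 89.

Cast on 133 stitches; work 490 rows; border pick-up 89 stitches.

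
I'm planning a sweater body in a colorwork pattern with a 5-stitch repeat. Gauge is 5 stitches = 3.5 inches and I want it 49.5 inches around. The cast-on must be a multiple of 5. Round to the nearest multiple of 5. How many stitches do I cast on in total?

5 / 3.5 = 1.429 sts per inch.
49.5 × 1.429 = 70.71 sts.
Nearest multiple of 5: 70.

Cast on 70 stitches.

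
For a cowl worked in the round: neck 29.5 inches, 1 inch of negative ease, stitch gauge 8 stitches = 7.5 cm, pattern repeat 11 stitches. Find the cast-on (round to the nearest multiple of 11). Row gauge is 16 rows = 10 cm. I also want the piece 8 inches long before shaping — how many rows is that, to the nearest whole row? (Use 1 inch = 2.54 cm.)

Cast on 77 stitches; work 33 rows.

Finished = 29.5 − 1 = 28.5 inches.
28.5 inches × 2.54 = 72.39 cm.
8/7.5 = 1.067 sts per cm; 72.39 × 1.067 = 77.22 sts.
Nearest multiple of 11 → 77.
8 inches = 20.32 cm; × 1.6 = 32.51 → 33 rows.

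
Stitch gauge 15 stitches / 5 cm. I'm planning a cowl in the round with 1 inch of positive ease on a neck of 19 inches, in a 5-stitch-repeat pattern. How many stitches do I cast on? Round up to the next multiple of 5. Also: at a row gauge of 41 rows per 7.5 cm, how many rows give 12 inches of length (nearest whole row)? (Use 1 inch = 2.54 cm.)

Finished = 19 + 1 = 20 inches.
20 inches × 2.54 = 50.80 cm.
15/5 = 3 sts per cm; 50.80 × 3 = 152.40 sts.
Next multiple of 5 → 155.
12 inches = 30.48 cm; × 5.467 = 166.62 → 167 rows.

Cast on 155 stitches; work 167 rows.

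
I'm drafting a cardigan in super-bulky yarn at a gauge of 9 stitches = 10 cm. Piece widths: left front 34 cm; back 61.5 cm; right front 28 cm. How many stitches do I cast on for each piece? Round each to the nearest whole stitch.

Rate = 9/10 = 0.9 sts per cm.
left front: 34 × 0.9 = 30.60 → 31.
back: 61.5 × 0.9 = 55.35 → 55.
right front: 28 × 0.9 = 25.20 → 25.

left front 31; back 55; right front 25.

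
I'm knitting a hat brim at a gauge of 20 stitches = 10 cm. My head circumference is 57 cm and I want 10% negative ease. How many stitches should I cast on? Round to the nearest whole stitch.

Finished = 57 × 0.90 = 51.30 cm.
20 / 10 = 2 sts per cm.
51.30 × 2 = 102.60 sts.
→ 103 sts.

103 stitches.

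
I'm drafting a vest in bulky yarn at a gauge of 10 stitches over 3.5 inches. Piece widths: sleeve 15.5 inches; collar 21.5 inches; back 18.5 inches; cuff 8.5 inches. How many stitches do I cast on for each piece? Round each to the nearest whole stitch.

sleeve 44; collar 61; back 53; cuff 24.

Rate = 10/3.5 = 2.857 sts per in.
sleeve: 15.5 × 2.857 = 44.29 → 44.
collar: 21.5 × 2.857 = 61.43 → 61.
back: 18.5 × 2.857 = 52.86 → 53.
cuff: 8.5 × 2.857 = 24.29 → 24.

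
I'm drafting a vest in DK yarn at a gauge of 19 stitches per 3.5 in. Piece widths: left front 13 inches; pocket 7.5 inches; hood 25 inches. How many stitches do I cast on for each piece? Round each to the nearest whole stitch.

left front 71; pocket 41; hood 136.

Rate = 19/3.5 = 5.429 sts per in.
left front: 13 × 5.429 = 70.57 → 71.
pocket: 7.5 × 5.429 = 40.71 → 41.
hood: 25 × 5.429 = 135.71 → 136.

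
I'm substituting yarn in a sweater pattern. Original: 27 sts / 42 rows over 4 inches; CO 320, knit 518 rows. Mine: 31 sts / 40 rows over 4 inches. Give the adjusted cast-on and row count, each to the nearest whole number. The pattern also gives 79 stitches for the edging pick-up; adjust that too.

Stitches: 320 × 31/27 = 367.41 → 367.
Rows: 518 × 40/42 = 493.33 → 493.
edging pick-up: 79 × 31/27 = 90.70 → 91.

Cast on 367 stitches; work 493 rows; edging pick-up 91 stitches.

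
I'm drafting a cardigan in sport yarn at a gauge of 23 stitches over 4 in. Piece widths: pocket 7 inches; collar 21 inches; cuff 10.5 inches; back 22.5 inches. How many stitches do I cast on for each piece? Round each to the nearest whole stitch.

pocket 40; collar 121; cuff 60; back 129.

Rate = 23/4 = 5.75 sts per in.
pocket: 7 × 5.75 = 40.25 → 40.
collar: 21 × 5.75 = 120.75 → 121.
cuff: 10.5 × 5.75 = 60.38 → 60.
back: 22.5 × 5.75 = 129.38 → 129.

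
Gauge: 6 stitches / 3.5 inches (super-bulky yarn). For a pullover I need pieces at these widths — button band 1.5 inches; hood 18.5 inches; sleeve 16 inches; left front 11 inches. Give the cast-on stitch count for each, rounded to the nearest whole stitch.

button band 3; hood 32; sleeve 27; left front 19.

Rate = 6/3.5 = 1.714 sts per in.
button band: 1.5 × 1.714 = 2.57 → 3.
hood: 18.5 × 1.714 = 31.71 → 32.
sleeve: 16 × 1.714 = 27.43 → 27.
left front: 11 × 1.714 = 18.86 → 19.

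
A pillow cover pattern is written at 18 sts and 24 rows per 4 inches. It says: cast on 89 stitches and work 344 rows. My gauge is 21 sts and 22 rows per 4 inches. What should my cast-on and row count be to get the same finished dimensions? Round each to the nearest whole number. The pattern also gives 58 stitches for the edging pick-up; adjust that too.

Cast on 104 stitches; work 315 rows; edging pick-up 68 stitches.

Stitches: 89 × 21/18 = 103.83 → 104.
Rows: 344 × 22/24 = 315.33 → 315.
edging pick-up: 58 × 21/18 = 67.67 → 68.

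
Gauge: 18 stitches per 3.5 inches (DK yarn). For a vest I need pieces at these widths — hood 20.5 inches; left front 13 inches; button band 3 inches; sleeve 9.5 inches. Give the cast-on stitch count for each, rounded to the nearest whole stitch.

Rate = 18/3.5 = 5.143 sts per in.
hood: 20.5 × 5.143 = 105.43 → 105.
left front: 13 × 5.143 = 66.86 → 67.
button band: 3 × 5.143 = 15.43 → 15.
sleeve: 9.5 × 5.143 = 48.86 → 49.

hood 105; left front 67; button band 15; sleeve 49.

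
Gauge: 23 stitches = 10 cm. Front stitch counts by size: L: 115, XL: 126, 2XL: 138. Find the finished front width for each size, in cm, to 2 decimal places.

23/10 = 2.3 sts per cm.
L: 115 / 2.3 = 50.000 → 50.00 cm.
XL: 126 / 2.3 = 54.783 → 54.78 cm.
2XL: 138 / 2.3 = 60.000 → 60.00 cm.

L 50.00 cm; XL 54.78 cm; 2XL 60.00 cm.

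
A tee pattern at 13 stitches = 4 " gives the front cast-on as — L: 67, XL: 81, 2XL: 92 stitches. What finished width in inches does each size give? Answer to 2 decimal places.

13/4 = 3.25 sts per in.
L: 67 / 3.25 = 20.615 → 20.62 in.
XL: 81 / 3.25 = 24.923 → 24.92 in.
2XL: 92 / 3.25 = 28.308 → 28.31 in.

L 20.62 inches; XL 24.92 inches; 2XL 28.31 inches.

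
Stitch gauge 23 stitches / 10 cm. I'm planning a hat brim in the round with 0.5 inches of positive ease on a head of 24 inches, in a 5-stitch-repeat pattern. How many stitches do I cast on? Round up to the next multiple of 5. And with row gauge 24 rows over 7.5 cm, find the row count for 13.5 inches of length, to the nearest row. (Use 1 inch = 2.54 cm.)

Cast on 145 stitches; work 110 rows.

Finished = 24 + 0.5 = 24.5 inches.
24.5 inches × 2.54 = 62.23 cm.
23/10 = 2.3 sts per cm; 62.23 × 2.3 = 143.13 sts.
Next multiple of 5 → 145.
13.5 inches = 34.29 cm; × 3.2 = 109.73 → 110 rows.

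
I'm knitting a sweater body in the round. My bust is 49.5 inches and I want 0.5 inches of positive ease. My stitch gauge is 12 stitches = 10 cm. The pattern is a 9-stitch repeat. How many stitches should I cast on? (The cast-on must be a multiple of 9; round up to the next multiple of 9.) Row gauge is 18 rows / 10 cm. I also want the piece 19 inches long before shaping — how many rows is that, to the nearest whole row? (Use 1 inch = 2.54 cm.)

Cast on 153 stitches; work 87 rows.

Finished = 49.5 + 0.5 = 50 inches.
50 inches × 2.54 = 127.00 cm.
12/10 = 1.2 sts per cm; 127.00 × 1.2 = 152.40 sts.
Next multiple of 9 → 153.
19 inches = 48.26 cm; × 1.8 = 86.87 → 87 rows.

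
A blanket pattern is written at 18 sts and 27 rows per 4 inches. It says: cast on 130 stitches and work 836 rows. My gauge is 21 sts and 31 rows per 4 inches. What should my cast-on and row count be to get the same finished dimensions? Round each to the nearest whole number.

Stitches: 130 × 21/18 = 151.67 → 152.
Rows: 836 × 31/27 = 959.85 → 960.

Cast on 152 stitches; work 960 rows.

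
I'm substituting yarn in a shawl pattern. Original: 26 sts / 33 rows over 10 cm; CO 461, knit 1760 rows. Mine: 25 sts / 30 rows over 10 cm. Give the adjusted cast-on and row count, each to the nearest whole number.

Stitches: 461 × 25/26 = 443.27 → 443.
Rows: 1760 × 30/33 = 1600.00 → 1600.

Cast on 443 stitches; work 1600 rows.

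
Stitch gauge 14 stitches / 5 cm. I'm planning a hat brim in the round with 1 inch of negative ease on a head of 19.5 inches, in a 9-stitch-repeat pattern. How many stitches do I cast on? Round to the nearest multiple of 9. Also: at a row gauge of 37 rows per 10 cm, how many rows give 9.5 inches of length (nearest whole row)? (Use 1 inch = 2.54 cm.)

Cast on 135 stitches; work 89 rows.

Finished = 19.5 − 1 = 18.5 inches.
18.5 inches × 2.54 = 46.99 cm.
14/5 = 2.8 sts per cm; 46.99 × 2.8 = 131.57 sts.
Nearest multiple of 9 → 135.
9.5 inches = 24.13 cm; × 3.7 = 89.28 → 89 rows.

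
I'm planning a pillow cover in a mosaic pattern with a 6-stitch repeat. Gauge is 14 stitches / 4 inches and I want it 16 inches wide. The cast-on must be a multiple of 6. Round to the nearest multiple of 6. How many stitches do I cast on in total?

CO 54 sts.

14 / 4 = 3.5 sts per inch.
16 × 3.5 = 56.00 sts.
Nearest multiple of 6: 54.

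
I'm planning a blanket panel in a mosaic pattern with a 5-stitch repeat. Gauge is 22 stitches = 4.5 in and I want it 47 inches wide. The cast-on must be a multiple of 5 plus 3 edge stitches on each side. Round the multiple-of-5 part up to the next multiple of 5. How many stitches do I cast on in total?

Cast on 231 stitches.

22 / 4.5 = 4.889 sts per inch.
47 × 4.889 = 229.78 sts.
Less 6 edge sts → 223.78 for the repeat.
Next multiple of 5: 225.
Add back 6 edge sts → 231.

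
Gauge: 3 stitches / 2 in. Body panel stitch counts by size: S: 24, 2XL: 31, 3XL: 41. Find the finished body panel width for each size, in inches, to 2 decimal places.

3/2 = 1.5 sts per in.
S: 24 / 1.5 = 16.000 → 16.00 in.
2XL: 31 / 1.5 = 20.667 → 20.67 in.
3XL: 41 / 1.5 = 27.333 → 27.33 in.

S 16.00 inches; 2XL 20.67 inches; 3XL 27.33 inches.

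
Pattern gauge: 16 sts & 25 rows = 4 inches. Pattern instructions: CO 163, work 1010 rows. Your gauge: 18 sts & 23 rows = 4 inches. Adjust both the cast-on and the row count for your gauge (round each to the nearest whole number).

Cast on 183 stitches; work 929 rows.

Stitches: 163 × 18/16 = 183.38 → 183.
Rows: 1010 × 23/25 = 929.20 → 929.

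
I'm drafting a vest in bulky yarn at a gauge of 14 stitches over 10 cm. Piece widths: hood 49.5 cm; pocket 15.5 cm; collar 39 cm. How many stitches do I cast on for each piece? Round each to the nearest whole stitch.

Rate = 14/10 = 1.4 sts per cm.
hood: 49.5 × 1.4 = 69.30 → 69.
pocket: 15.5 × 1.4 = 21.70 → 22.
collar: 39 × 1.4 = 54.60 → 55.

hood 69; pocket 22; collar 55.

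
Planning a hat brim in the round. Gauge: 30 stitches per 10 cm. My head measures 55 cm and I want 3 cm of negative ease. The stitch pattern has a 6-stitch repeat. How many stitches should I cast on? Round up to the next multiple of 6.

Cast on 156 stitches.

Finished = 55 − 3 = 52 cm.
30 / 10 = 3 sts/cm.
52 × 3 = 156.00 sts.
Next multiple of 6: 156.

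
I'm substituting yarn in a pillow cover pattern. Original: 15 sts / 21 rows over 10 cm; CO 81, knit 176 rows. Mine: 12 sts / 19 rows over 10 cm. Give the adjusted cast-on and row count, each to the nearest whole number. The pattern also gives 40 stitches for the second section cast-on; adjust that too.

Cast on 65 stitches; work 159 rows; second section cast-on 32 stitches.

Stitches: 81 × 12/15 = 64.80 → 65.
Rows: 176 × 19/21 = 159.24 → 159.
second section cast-on: 40 × 12/15 = 32.00 → 32.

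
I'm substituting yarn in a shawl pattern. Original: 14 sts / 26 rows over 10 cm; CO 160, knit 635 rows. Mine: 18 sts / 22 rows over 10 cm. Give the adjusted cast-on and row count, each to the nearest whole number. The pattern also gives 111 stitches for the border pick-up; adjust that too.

Stitches: 160 × 18/14 = 205.71 → 206.
Rows: 635 × 22/26 = 537.31 → 537.
border pick-up: 111 × 18/14 = 142.71 → 143.

Cast on 206 stitches; work 537 rows; border pick-up 143 stitches.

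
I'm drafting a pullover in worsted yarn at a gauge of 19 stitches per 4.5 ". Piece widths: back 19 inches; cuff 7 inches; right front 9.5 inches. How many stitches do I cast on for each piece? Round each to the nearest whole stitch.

Rate = 19/4.5 = 4.222 sts per in.
back: 19 × 4.222 = 80.22 → 80.
cuff: 7 × 4.222 = 29.56 → 30.
right front: 9.5 × 4.222 = 40.11 → 40.

back 80; cuff 30; right front 40.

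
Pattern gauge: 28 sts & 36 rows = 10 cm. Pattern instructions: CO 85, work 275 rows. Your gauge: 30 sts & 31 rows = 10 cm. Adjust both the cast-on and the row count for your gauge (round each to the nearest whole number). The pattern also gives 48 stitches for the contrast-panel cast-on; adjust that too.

Cast on 91 stitches; work 237 rows; contrast-panel cast-on 51 stitches.

Stitches: 85 × 30/28 = 91.07 → 91.
Rows: 275 × 31/36 = 236.81 → 237.
contrast-panel cast-on: 48 × 30/28 = 51.43 → 51.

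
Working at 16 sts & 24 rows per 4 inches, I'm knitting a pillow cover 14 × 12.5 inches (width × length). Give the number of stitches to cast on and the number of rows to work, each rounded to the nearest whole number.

Stitch gauge = 16/4 = 4 sts/in; 14 × 4 = 56.00 → 56 sts.
Row gauge = 24/4 = 6 rows/in; 12.5 × 6 = 75.00 → 75 rows.

Cast on 56 stitches and work 75 rows.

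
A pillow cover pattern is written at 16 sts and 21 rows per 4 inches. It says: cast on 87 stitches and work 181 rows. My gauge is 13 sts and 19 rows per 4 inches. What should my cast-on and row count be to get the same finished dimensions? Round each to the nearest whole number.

Stitches: 87 × 13/16 = 70.69 → 71.
Rows: 181 × 19/21 = 163.76 → 164.

Cast on 71 stitches; work 164 rows.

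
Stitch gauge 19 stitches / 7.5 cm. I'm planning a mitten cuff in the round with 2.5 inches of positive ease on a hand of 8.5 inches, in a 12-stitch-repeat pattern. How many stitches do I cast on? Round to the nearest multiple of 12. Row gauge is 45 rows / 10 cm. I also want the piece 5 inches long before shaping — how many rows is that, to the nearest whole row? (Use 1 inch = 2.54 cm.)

Finished = 8.5 + 2.5 = 11 inches.
11 inches × 2.54 = 27.94 cm.
19/7.5 = 2.533 sts per cm; 27.94 × 2.533 = 70.78 sts.
Nearest multiple of 12 → 72.
5 inches = 12.70 cm; × 4.5 = 57.15 → 57 rows.

Cast on 72 stitches; work 57 rows.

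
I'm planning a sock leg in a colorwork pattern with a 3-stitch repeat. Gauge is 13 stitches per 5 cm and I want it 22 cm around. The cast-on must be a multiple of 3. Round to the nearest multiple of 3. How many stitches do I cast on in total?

Cast on 57 stitches.

13 / 5 = 2.6 sts per cm.
22 × 2.6 = 57.20 sts.
Nearest multiple of 3: 57.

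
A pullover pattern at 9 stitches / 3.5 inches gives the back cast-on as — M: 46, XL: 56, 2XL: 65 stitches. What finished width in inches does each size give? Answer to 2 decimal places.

M 17.89 inches; XL 21.78 inches; 2XL 25.28 inches.

9/3.5 = 2.571 sts per in.
M: 46 / 2.571 = 17.889 → 17.89 in.
XL: 56 / 2.571 = 21.778 → 21.78 in.
2XL: 65 / 2.571 = 25.278 → 25.28 in.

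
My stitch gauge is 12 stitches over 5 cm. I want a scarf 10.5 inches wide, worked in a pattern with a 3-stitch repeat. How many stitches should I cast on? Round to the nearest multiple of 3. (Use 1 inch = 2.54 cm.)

10.5 in = 10.5 × 2.54 = 26.67 cm.
12 / 5 = 2.4 sts/cm.
26.67 × 2.4 = 64.01 sts.
→ 63.

Cast on 63 stitches.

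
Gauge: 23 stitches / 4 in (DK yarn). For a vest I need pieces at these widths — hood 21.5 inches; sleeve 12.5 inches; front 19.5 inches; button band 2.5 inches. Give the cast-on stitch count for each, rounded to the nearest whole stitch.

Rate = 23/4 = 5.75 sts per in.
hood: 21.5 × 5.75 = 123.62 → 124.
sleeve: 12.5 × 5.75 = 71.88 → 72.
front: 19.5 × 5.75 = 112.12 → 112.
button band: 2.5 × 5.75 = 14.38 → 14.

hood 124; sleeve 72; front 112; button band 14.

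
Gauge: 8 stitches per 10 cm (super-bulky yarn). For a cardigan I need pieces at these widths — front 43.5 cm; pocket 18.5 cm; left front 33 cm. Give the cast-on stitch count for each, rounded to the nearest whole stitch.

front 35; pocket 15; left front 26.

Rate = 8/10 = 0.8 sts per cm.
front: 43.5 × 0.8 = 34.80 → 35.
pocket: 18.5 × 0.8 = 14.80 → 15.
left front: 33 × 0.8 = 26.40 → 26.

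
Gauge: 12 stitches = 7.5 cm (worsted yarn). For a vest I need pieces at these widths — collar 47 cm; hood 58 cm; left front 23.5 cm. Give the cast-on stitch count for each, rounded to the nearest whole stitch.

Rate = 12/7.5 = 1.6 sts per cm.
collar: 47 × 1.6 = 75.20 → 75.
hood: 58 × 1.6 = 92.80 → 93.
left front: 23.5 × 1.6 = 37.60 → 38.

collar 75; hood 93; left front 38.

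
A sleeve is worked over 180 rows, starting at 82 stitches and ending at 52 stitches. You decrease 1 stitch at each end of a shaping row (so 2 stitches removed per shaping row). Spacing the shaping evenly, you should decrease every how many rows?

Stitches to remove: |52 − 82| = 30.
Shaping rows needed: 30 / 2 = 15.
180 rows / 15 = every 12 rows.

Decrease every 12th row.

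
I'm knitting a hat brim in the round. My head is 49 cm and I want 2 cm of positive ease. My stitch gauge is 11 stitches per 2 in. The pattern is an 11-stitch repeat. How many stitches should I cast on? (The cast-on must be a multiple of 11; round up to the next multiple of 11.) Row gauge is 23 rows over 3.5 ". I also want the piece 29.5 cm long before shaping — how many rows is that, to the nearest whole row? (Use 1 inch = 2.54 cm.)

Finished = 49 + 2 = 51 cm.
51 cm × 1/2.54 = 20.08 inches.
11/2 = 5.5 sts per in; 20.08 × 5.5 = 110.43 sts.
Next multiple of 11 → 121.
29.5 cm = 11.61 inches; × 6.571 = 76.32 → 76 rows.

Cast on 121 stitches; work 76 rows.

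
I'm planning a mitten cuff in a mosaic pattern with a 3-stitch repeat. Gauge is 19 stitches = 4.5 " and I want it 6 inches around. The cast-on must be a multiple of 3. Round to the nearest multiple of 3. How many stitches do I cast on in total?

CO 24 sts.

19 / 4.5 = 4.222 sts per inch.
6 × 4.222 = 25.33 sts.
Nearest multiple of 3: 24.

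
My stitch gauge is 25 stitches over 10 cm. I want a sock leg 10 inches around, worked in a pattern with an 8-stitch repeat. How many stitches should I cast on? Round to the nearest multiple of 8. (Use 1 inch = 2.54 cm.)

10 in = 10 × 2.54 = 25.40 cm.
25 / 10 = 2.5 sts/cm.
25.40 × 2.5 = 63.50 sts.
→ 64.

64 stitches.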